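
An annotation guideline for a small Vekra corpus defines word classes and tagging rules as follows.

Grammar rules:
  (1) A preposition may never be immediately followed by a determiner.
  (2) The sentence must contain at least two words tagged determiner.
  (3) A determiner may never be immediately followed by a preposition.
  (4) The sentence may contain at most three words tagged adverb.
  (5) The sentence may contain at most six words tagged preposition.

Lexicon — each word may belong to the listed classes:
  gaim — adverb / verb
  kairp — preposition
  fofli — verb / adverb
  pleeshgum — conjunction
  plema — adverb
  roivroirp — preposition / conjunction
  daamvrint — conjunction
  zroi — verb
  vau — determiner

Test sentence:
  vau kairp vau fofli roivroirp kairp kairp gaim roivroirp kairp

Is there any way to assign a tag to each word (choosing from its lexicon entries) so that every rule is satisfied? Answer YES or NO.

NO

Candidates per position — 1:vau {determiner}; 2:kairp {preposition}; 3:vau {determiner}; 4:fofli {verb,adverb}; 5:roivroirp {preposition,conjunction}; 6:kairp {preposition}; 7:kairp {preposition}; 8:gaim {adverb,verb}; 9:roivroirp {preposition,conjunction}; 10:kairp {preposition}.
Rule 1 cannot be satisfied by any choice of tags from the lexicon.
So there is no consistent tagging.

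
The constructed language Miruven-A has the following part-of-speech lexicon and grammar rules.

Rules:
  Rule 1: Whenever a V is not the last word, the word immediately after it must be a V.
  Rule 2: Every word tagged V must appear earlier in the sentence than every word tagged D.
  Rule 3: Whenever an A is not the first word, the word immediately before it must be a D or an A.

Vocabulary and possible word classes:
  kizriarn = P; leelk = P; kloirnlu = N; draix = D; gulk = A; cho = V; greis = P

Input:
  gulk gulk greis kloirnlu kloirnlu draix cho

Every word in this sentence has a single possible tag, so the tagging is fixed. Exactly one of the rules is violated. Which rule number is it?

2

Fixed tagging: A A P N N D V.
Applying the rules: R1 pass, R2 fail, R3 pass.
Only rule 2 fails.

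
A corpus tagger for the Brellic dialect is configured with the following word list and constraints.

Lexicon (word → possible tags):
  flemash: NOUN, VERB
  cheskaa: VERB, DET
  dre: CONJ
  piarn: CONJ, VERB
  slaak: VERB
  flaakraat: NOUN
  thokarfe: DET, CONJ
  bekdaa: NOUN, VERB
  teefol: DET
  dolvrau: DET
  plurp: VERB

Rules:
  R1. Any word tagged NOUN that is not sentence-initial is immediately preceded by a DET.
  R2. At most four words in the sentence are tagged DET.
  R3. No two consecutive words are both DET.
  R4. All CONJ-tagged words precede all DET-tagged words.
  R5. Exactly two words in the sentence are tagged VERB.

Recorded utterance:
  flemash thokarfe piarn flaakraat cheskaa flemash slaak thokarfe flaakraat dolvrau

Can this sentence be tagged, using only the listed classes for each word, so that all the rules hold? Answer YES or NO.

Candidates per position — 1:flemash {NOUN,VERB}; 2:thokarfe {DET,CONJ}; 3:piarn {CONJ,VERB}; 4:flaakraat {NOUN}; 5:cheskaa {VERB,DET}; 6:flemash {NOUN,VERB}; 7:slaak {VERB}; 8:thokarfe {DET,CONJ}; 9:flaakraat {NOUN}; 10:dolvrau {DET}.
Rule 1 cannot be satisfied by any choice of tags from the lexicon.
So there is no consistent tagging.

NO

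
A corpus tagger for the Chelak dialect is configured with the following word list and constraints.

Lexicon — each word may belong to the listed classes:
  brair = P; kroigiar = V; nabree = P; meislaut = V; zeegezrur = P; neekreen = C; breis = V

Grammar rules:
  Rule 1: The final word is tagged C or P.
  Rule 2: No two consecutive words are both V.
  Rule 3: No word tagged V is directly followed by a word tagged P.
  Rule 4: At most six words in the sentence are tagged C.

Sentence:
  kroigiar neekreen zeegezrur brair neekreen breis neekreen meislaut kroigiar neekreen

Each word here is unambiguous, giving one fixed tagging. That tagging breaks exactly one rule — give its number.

Fixed tagging: V C P P C V C V V C.
Applying the rules: R1 pass, R2 fail, R3 pass, R4 pass.
Only rule 2 fails.

2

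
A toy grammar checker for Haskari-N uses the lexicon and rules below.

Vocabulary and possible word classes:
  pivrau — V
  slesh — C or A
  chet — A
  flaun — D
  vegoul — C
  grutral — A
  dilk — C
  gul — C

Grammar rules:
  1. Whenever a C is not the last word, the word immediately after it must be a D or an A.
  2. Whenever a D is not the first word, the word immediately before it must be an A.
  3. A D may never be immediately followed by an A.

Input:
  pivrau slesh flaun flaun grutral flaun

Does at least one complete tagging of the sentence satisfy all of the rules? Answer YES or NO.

NO

Candidates per position — 1:pivrau {V}; 2:slesh {C,A}; 3:flaun {D}; 4:flaun {D}; 5:grutral {A}; 6:flaun {D}.
Rule 2 cannot be satisfied by any choice of tags from the lexicon.
So there is no consistent tagging.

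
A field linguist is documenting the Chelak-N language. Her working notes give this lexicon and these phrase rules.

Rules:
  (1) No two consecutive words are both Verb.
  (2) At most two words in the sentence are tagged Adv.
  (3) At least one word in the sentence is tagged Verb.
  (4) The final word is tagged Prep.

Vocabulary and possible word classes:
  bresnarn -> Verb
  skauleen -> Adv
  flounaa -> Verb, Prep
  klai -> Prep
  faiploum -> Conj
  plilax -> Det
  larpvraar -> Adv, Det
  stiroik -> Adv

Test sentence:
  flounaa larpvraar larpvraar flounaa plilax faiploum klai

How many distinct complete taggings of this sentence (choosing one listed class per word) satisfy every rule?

12

Candidates per position — 1:flounaa {Verb,Prep}; 2:larpvraar {Adv,Det}; 3:larpvraar {Adv,Det}; 4:flounaa {Verb,Prep}; 5:plilax {Det}; 6:faiploum {Conj}; 7:klai {Prep}.
There are 16 candidate sequences in total.
Checking each against the rules leaves 12 sequences.
Count = 12.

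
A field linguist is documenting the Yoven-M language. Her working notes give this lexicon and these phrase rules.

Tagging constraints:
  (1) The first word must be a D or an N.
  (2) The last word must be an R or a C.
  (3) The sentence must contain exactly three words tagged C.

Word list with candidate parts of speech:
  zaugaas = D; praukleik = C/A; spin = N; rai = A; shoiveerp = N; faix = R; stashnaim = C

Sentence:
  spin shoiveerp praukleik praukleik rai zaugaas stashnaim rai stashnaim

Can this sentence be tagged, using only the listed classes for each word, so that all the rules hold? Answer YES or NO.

YES

Candidates per position — 1:spin {N}; 2:shoiveerp {N}; 3:praukleik {C,A}; 4:praukleik {C,A}; 5:rai {A}; 6:zaugaas {D}; 7:stashnaim {C}; 8:rai {A}; 9:stashnaim {C}.
One satisfying assignment: N N C A A D C A C.
Checking: rule 1 holds; rule 2 holds; rule 3 holds.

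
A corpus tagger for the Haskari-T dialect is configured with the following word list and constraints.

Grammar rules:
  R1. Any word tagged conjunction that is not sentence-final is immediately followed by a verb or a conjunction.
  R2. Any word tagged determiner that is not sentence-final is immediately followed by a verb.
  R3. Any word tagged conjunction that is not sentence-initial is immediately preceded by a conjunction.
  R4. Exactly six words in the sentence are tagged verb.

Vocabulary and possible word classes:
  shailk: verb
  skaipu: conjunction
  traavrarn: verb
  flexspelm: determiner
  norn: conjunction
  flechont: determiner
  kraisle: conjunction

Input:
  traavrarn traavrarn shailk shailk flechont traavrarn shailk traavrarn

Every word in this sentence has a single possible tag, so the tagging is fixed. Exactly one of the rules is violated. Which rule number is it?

4

Fixed tagging: verb verb verb verb determiner verb verb verb.
Rule check: R1 ok, R2 ok, R3 ok, R4 fails.
Only rule 4 fails.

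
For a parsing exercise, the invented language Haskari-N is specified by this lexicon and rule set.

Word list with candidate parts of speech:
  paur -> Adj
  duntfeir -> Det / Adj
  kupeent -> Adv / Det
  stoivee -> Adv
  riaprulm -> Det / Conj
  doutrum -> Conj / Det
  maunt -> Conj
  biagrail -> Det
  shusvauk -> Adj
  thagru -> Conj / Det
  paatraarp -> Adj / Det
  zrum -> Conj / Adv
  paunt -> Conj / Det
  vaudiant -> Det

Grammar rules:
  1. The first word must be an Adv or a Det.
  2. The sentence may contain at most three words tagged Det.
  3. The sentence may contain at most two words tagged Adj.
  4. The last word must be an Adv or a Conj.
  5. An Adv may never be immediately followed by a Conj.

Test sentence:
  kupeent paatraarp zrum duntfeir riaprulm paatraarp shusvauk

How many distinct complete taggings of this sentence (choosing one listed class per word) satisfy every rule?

0

Candidates per position — 1:kupeent {Adv,Det}; 2:paatraarp {Adj,Det}; 3:zrum {Conj,Adv}; 4:duntfeir {Det,Adj}; 5:riaprulm {Det,Conj}; 6:paatraarp {Adj,Det}; 7:shusvauk {Adj}.
There are 64 candidate sequences in total.
Rule 4 cannot be satisfied by any choice of tags from the lexicon.
So there is no consistent tagging.
Count = 0.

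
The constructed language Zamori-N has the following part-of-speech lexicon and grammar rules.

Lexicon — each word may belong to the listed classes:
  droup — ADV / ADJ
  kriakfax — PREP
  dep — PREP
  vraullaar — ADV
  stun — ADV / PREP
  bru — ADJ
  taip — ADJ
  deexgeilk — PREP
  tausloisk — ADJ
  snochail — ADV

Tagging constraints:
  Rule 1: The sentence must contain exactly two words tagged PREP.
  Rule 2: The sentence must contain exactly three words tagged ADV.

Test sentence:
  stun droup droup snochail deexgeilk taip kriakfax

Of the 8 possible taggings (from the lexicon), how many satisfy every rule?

2

Candidates per position — 1:stun {ADV,PREP}; 2:droup {ADV,ADJ}; 3:droup {ADV,ADJ}; 4:snochail {ADV}; 5:deexgeilk {PREP}; 6:taip {ADJ}; 7:kriakfax {PREP}.
There are 8 candidate sequences in total.
The sequences that satisfy every rule: ADV ADV ADJ ADV PREP ADJ PREP; ADV ADJ ADV ADV PREP ADJ PREP.
Count = 2.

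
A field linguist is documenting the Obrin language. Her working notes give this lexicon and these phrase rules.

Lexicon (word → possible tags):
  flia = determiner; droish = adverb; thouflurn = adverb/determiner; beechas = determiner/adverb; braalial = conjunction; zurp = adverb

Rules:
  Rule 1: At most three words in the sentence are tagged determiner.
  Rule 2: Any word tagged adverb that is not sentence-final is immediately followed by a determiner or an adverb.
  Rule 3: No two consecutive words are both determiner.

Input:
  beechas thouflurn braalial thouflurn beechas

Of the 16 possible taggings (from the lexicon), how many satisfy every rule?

3

Candidates per position — 1:beechas {determiner,adverb}; 2:thouflurn {adverb,determiner}; 3:braalial {conjunction}; 4:thouflurn {adverb,determiner}; 5:beechas {determiner,adverb}.
There are 16 candidate sequences in total.
The sequences that satisfy every rule: adverb determiner conjunction adverb determiner; adverb determiner conjunction adverb adverb; adverb determiner conjunction determiner adverb.
Count = 3.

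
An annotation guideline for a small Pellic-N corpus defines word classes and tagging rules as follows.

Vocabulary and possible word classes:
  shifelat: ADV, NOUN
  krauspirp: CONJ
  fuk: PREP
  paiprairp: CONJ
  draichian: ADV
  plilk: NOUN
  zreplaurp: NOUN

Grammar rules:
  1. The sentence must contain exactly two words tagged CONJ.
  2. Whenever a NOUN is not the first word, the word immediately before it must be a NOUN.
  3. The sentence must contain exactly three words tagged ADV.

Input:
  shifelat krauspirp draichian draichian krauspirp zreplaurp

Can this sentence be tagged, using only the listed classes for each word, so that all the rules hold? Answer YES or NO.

NO

Candidates per position — 1:shifelat {ADV,NOUN}; 2:krauspirp {CONJ}; 3:draichian {ADV}; 4:draichian {ADV}; 5:krauspirp {CONJ}; 6:zreplaurp {NOUN}.
Rule 2 cannot be satisfied by any choice of tags from the lexicon.
So there is no consistent tagging.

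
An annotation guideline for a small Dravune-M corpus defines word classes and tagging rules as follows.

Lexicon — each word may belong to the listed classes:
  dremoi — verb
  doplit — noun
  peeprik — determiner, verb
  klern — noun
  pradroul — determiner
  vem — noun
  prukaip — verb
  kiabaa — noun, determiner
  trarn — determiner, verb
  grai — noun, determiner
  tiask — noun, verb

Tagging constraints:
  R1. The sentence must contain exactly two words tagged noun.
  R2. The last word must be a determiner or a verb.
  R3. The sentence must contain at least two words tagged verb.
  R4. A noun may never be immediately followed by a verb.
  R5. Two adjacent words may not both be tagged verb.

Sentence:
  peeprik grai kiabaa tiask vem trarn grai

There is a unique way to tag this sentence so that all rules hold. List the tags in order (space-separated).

Candidates per position — 1:peeprik {determiner,verb}; 2:grai {noun,determiner}; 3:kiabaa {noun,determiner}; 4:tiask {noun,verb}; 5:vem {noun}; 6:trarn {determiner,verb}; 7:grai {noun,determiner}.
Position 6: verb is ruled out by rule 4; that leaves determiner.
Position 7: noun is ruled out by rule 2; that leaves determiner.
Position 1: determiner is ruled out by rule 3; that leaves verb.
Position 4: noun is ruled out by rule 3; that leaves verb.
Position 3: noun is ruled out by rule 4; that leaves determiner.
Position 2: determiner is ruled out by rule 1; that leaves noun.
That leaves exactly one tagging: verb noun determiner verb noun determiner determiner.
Verifying each rule — rule 1 ok; rule 2 ok; rule 3 ok; rule 4 ok; rule 5 ok.

verb noun determiner verb noun determiner determiner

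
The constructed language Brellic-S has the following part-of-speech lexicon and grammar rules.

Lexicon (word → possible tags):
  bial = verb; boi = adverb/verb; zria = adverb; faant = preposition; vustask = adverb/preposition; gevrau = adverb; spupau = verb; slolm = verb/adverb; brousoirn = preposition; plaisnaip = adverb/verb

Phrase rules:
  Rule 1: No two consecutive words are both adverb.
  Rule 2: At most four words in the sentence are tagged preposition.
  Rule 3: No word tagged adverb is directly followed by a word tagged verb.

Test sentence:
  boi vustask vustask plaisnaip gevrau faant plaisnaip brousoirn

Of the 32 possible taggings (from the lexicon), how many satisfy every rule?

6

Candidates per position — 1:boi {adverb,verb}; 2:vustask {adverb,preposition}; 3:vustask {adverb,preposition}; 4:plaisnaip {adverb,verb}; 5:gevrau {adverb}; 6:faant {preposition}; 7:plaisnaip {adverb,verb}; 8:brousoirn {preposition}.
There are 32 candidate sequences in total.
Checking each against the rules leaves 6 sequences.
Count = 6.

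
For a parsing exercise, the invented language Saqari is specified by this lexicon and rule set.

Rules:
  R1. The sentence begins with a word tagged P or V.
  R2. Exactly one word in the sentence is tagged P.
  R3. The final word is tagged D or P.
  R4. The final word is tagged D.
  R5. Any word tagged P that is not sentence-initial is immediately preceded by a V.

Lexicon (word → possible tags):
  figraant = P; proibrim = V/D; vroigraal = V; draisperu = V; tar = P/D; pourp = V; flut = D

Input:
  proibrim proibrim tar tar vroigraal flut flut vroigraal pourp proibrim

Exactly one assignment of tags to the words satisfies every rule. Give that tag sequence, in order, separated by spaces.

Candidates per position — 1:proibrim {V,D}; 2:proibrim {V,D}; 3:tar {P,D}; 4:tar {P,D}; 5:vroigraal {V}; 6:flut {D}; 7:flut {D}; 8:vroigraal {V}; 9:pourp {V}; 10:proibrim {V,D}.
If word 1 were D, no tagging could satisfy rule 1; so word 1 is V.
If word 4 were P, no tagging could satisfy rule 5; so word 4 is D.
If word 10 were V, no tagging could satisfy rule 3; so word 10 is D.
If word 3 were D, no tagging could satisfy rule 2; so word 3 is P.
If word 2 were D, no tagging could satisfy rule 5; so word 2 is V.
The unique satisfying tagging is: V V P D V D D V V D.
Rule-by-rule: rule 1 satisfied; rule 2 satisfied; rule 3 satisfied; rule 4 satisfied; rule 5 satisfied.

V V P D V D D V V D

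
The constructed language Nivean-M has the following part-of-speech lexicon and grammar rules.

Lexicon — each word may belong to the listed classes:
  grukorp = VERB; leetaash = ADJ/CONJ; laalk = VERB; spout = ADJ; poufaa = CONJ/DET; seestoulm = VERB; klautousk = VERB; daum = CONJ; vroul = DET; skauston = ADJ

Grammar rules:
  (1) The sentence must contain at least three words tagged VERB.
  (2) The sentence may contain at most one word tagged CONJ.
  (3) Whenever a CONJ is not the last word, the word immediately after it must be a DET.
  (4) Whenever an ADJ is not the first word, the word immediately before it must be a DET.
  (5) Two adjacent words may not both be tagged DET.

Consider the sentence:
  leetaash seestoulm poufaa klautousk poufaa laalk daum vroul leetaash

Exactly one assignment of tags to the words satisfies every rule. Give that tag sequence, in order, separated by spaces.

Candidates per position — 1:leetaash {ADJ,CONJ}; 2:seestoulm {VERB}; 3:poufaa {CONJ,DET}; 4:klautousk {VERB}; 5:poufaa {CONJ,DET}; 6:laalk {VERB}; 7:daum {CONJ}; 8:vroul {DET}; 9:leetaash {ADJ,CONJ}.
Word 1 cannot be CONJ — rule 2 would then fail for every completion. It is ADJ.
Word 3 cannot be CONJ — rule 2 would then fail for every completion. It is DET.
Word 5 cannot be CONJ — rule 2 would then fail for every completion. It is DET.
Word 9 cannot be CONJ — rule 2 would then fail for every completion. It is ADJ.
That leaves exactly one tagging: ADJ VERB DET VERB DET VERB CONJ DET ADJ.
Verifying each rule — rule 1 satisfied; rule 2 satisfied; rule 3 satisfied; rule 4 satisfied; rule 5 satisfied.

ADJ VERB DET VERB DET VERB CONJ DET ADJ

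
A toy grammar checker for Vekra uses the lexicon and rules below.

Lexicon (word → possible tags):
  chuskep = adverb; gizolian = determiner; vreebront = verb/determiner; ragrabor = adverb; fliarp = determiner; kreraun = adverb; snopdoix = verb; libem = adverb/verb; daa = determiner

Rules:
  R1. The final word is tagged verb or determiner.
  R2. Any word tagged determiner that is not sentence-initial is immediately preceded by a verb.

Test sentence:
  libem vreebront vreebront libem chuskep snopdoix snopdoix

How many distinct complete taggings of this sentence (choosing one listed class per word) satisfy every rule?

Candidates per position — 1:libem {adverb,verb}; 2:vreebront {verb,determiner}; 3:vreebront {verb,determiner}; 4:libem {adverb,verb}; 5:chuskep {adverb}; 6:snopdoix {verb}; 7:snopdoix {verb}.
There are 16 candidate sequences in total.
Checking each against the rules leaves 10 sequences.
Count = 10.

10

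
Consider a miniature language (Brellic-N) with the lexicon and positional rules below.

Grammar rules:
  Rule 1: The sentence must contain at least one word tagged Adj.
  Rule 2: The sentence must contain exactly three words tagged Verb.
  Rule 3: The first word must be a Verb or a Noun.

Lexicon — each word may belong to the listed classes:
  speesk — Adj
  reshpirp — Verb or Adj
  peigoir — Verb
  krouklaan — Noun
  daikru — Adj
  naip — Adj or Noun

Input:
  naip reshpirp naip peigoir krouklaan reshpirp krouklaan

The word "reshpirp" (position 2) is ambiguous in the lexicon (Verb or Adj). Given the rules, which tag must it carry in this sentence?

Candidates per position — 1:naip {Adj,Noun}; 2:reshpirp {Verb,Adj}; 3:naip {Adj,Noun}; 4:peigoir {Verb}; 5:krouklaan {Noun}; 6:reshpirp {Verb,Adj}; 7:krouklaan {Noun}.
Word 1 cannot be Adj — rule 3 would then fail for every completion. It is Noun.
Word 2 cannot be Adj — rule 2 would then fail for every completion. It is Verb.
Word 6 cannot be Adj — rule 2 would then fail for every completion. It is Verb.
Word 3 cannot be Noun — rule 1 would then fail for every completion. It is Adj.
The unique satisfying tagging is: Noun Verb Adj Verb Noun Verb Noun.
Check: rule 1 satisfied; rule 2 satisfied; rule 3 satisfied.

Verb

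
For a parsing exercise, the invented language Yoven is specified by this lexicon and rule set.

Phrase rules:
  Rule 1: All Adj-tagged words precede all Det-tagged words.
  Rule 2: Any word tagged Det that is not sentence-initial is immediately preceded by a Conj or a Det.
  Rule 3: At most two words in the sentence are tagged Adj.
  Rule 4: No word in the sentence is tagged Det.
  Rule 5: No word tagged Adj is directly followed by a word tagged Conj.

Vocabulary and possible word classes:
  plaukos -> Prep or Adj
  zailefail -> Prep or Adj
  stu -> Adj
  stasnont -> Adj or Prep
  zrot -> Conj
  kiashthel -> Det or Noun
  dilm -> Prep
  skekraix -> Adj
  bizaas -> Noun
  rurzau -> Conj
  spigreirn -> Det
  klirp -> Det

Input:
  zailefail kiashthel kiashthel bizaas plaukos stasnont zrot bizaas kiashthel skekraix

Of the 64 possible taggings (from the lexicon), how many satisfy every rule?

Candidates per position — 1:zailefail {Prep,Adj}; 2:kiashthel {Det,Noun}; 3:kiashthel {Det,Noun}; 4:bizaas {Noun}; 5:plaukos {Prep,Adj}; 6:stasnont {Adj,Prep}; 7:zrot {Conj}; 8:bizaas {Noun}; 9:kiashthel {Det,Noun}; 10:skekraix {Adj}.
There are 64 candidate sequences in total.
The sequences that satisfy every rule: Prep Noun Noun Noun Prep Prep Conj Noun Noun Adj; Prep Noun Noun Noun Adj Prep Conj Noun Noun Adj; Adj Noun Noun Noun Prep Prep Conj Noun Noun Adj.
Count = 3.

3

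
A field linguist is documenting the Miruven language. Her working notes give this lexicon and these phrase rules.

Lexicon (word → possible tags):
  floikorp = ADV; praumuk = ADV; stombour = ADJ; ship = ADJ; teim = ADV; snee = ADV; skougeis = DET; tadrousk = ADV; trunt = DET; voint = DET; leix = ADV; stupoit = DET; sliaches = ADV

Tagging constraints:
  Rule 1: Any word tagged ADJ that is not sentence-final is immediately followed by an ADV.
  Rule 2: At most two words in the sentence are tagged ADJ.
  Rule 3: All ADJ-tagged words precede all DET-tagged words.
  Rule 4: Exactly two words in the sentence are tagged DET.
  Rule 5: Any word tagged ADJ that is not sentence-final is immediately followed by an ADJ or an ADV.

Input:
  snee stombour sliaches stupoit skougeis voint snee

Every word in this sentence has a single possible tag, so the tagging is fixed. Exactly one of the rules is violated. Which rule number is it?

Fixed tagging: ADV ADJ ADV DET DET DET ADV.
Checking each rule: R1 ✓, R2 ✓, R3 ✓, R4 ✗, R5 ✓.
Only rule 4 fails.

4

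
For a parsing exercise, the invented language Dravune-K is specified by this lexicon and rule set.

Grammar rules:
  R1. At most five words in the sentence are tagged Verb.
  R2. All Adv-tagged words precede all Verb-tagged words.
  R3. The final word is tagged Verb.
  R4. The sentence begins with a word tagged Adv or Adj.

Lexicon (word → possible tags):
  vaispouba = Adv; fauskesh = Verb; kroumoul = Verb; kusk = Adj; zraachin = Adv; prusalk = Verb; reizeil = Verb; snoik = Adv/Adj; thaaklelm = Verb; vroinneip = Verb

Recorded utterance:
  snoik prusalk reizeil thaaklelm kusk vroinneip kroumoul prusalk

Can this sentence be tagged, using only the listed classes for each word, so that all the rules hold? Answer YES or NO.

NO

Candidates per position — 1:snoik {Adv,Adj}; 2:prusalk {Verb}; 3:reizeil {Verb}; 4:thaaklelm {Verb}; 5:kusk {Adj}; 6:vroinneip {Verb}; 7:kroumoul {Verb}; 8:prusalk {Verb}.
Rule 1 cannot be satisfied by any choice of tags from the lexicon.
So there is no consistent tagging.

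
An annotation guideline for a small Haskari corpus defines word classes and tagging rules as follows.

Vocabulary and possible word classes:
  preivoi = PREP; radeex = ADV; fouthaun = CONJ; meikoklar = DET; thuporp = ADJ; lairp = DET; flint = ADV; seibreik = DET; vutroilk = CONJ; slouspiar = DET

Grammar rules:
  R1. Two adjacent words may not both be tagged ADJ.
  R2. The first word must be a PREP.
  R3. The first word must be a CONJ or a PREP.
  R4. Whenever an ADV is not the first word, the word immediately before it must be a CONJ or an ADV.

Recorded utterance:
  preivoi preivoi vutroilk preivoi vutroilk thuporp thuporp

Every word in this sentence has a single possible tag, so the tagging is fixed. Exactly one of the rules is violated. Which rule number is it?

Fixed tagging: PREP PREP CONJ PREP CONJ ADJ ADJ.
Applying the rules: R1 ✗, R2 ✓, R3 ✓, R4 ✓.
Only rule 1 fails.

1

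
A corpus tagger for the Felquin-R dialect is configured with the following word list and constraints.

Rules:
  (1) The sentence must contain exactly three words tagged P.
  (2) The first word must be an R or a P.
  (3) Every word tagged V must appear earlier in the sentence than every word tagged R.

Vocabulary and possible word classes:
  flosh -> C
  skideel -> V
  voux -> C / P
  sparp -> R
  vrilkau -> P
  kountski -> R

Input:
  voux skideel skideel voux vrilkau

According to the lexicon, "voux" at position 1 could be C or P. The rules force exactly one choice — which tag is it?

P

Candidates per position — 1:voux {C,P}; 2:skideel {V}; 3:skideel {V}; 4:voux {C,P}; 5:vrilkau {P}.
Position 1: C is ruled out by rule 1; that leaves P.
Position 4: C is ruled out by rule 1; that leaves P.
The only consistent sequence is: P V V P P.
Checking: rule 1 satisfied; rule 2 satisfied; rule 3 satisfied.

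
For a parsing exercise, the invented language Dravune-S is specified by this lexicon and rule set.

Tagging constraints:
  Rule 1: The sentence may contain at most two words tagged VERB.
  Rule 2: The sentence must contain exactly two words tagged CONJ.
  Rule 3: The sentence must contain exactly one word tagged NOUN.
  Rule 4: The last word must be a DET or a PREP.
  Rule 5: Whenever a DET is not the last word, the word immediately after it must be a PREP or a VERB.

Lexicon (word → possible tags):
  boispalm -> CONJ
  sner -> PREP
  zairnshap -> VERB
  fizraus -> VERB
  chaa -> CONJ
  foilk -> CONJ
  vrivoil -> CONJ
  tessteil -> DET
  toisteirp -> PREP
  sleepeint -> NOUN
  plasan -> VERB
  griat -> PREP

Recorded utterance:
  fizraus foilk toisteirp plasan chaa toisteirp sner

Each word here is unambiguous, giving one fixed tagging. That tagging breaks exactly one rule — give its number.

3

Fixed tagging: VERB CONJ PREP VERB CONJ PREP PREP.
Rule check: R1 holds, R2 holds, R3 violated, R4 holds, R5 holds.
Only rule 3 fails.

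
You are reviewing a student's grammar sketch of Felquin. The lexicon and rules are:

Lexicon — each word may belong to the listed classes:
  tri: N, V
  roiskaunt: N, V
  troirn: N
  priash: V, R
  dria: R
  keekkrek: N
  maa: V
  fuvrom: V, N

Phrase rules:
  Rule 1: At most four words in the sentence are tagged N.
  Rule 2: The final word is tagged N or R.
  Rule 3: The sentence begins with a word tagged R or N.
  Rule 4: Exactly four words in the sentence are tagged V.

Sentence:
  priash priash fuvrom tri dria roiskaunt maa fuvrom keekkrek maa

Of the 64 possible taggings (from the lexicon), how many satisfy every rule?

0

Candidates per position — 1:priash {V,R}; 2:priash {V,R}; 3:fuvrom {V,N}; 4:tri {N,V}; 5:dria {R}; 6:roiskaunt {N,V}; 7:maa {V}; 8:fuvrom {V,N}; 9:keekkrek {N}; 10:maa {V}.
There are 64 candidate sequences in total.
Rule 2 cannot be satisfied by any choice of tags from the lexicon.
So there is no consistent tagging.
Count = 0.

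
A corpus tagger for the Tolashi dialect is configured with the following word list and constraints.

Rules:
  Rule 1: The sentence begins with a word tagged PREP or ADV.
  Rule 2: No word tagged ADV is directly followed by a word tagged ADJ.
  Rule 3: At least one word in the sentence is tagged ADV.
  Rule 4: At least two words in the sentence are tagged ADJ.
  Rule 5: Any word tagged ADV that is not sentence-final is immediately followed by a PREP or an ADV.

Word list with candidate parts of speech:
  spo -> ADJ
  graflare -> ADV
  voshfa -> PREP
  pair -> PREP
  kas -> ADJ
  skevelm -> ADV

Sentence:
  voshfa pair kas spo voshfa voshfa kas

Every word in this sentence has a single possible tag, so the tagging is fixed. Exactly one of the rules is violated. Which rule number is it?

3

Fixed tagging: PREP PREP ADJ ADJ PREP PREP ADJ.
Rule check: R1 ✓, R2 ✓, R3 ✗, R4 ✓, R5 ✓.
Only rule 3 fails.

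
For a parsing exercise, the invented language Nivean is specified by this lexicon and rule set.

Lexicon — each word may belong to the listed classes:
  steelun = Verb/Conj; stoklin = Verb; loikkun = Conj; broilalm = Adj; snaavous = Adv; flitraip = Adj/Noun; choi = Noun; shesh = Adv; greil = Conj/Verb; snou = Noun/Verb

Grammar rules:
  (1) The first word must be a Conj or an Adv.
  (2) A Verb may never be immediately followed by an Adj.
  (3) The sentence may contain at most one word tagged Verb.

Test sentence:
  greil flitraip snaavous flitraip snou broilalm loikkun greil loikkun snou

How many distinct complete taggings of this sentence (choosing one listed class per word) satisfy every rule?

Candidates per position — 1:greil {Conj,Verb}; 2:flitraip {Adj,Noun}; 3:snaavous {Adv}; 4:flitraip {Adj,Noun}; 5:snou {Noun,Verb}; 6:broilalm {Adj}; 7:loikkun {Conj}; 8:greil {Conj,Verb}; 9:loikkun {Conj}; 10:snou {Noun,Verb}.
There are 64 candidate sequences in total.
Checking each against the rules leaves 12 sequences.
Count = 12.

12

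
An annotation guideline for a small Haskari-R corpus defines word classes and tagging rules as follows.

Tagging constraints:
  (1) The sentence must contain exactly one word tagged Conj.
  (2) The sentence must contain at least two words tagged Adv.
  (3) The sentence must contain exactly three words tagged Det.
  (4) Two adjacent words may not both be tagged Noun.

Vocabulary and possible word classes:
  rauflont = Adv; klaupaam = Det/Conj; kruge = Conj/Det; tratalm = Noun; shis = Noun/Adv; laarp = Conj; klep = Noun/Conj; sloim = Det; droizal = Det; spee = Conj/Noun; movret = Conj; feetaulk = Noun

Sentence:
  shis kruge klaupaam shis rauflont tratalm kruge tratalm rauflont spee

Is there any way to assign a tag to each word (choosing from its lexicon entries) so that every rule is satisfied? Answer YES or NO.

Candidates per position — 1:shis {Noun,Adv}; 2:kruge {Conj,Det}; 3:klaupaam {Det,Conj}; 4:shis {Noun,Adv}; 5:rauflont {Adv}; 6:tratalm {Noun}; 7:kruge {Conj,Det}; 8:tratalm {Noun}; 9:rauflont {Adv}; 10:spee {Conj,Noun}.
One satisfying assignment: Noun Det Det Adv Adv Noun Det Noun Adv Conj.
Check: rule 1 ok; rule 2 ok; rule 3 ok; rule 4 ok.

YES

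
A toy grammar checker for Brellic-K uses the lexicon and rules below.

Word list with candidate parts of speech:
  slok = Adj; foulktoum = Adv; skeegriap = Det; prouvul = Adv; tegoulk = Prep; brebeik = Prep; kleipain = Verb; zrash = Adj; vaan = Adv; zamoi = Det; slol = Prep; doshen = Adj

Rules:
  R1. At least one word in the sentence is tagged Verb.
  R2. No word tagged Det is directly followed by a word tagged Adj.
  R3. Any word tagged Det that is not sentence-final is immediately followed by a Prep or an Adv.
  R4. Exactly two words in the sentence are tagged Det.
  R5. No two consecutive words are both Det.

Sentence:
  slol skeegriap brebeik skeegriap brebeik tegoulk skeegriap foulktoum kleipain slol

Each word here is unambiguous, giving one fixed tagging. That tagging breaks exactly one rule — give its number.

Fixed tagging: Prep Det Prep Det Prep Prep Det Adv Verb Prep.
Rule check: R1 pass, R2 pass, R3 pass, R4 fail, R5 pass.
Only rule 4 fails.

4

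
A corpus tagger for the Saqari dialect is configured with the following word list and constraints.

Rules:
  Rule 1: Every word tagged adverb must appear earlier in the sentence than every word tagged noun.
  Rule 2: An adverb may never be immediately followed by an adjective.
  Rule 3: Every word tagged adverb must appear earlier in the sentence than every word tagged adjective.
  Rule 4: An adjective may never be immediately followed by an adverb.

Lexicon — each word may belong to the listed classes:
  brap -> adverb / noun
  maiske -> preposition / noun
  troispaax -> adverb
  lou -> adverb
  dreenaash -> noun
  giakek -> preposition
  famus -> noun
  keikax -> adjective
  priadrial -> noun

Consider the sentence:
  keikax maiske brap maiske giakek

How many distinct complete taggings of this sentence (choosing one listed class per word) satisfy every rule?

Candidates per position — 1:keikax {adjective}; 2:maiske {preposition,noun}; 3:brap {adverb,noun}; 4:maiske {preposition,noun}; 5:giakek {preposition}.
There are 8 candidate sequences in total.
The sequences that satisfy every rule: adjective preposition noun preposition preposition; adjective preposition noun noun preposition; adjective noun noun preposition preposition; adjective noun noun noun preposition.
Count = 4.

4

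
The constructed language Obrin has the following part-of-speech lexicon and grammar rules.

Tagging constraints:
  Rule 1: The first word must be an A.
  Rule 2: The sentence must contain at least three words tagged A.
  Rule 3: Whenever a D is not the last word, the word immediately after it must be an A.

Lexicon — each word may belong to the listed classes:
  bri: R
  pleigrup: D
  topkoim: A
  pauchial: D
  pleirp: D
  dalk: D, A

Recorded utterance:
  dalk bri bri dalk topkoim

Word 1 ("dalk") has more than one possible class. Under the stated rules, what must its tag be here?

A

Candidates per position — 1:dalk {D,A}; 2:bri {R}; 3:bri {R}; 4:dalk {D,A}; 5:topkoim {A}.
Position 1: D is ruled out by rule 1; that leaves A.
Position 4: D is ruled out by rule 2; that leaves A.
The only consistent sequence is: A R R A A.
Check: rule 1 ok; rule 2 ok; rule 3 ok.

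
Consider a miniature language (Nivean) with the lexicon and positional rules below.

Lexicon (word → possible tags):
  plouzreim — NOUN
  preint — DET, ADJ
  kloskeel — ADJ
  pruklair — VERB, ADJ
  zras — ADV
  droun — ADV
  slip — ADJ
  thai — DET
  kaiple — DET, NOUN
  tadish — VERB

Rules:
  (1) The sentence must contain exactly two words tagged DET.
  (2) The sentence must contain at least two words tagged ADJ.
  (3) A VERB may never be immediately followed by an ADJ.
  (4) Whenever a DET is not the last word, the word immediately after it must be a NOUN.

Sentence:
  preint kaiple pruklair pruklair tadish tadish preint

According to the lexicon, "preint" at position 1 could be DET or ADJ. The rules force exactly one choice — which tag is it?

DET

Candidates per position — 1:preint {DET,ADJ}; 2:kaiple {DET,NOUN}; 3:pruklair {VERB,ADJ}; 4:pruklair {VERB,ADJ}; 5:tadish {VERB}; 6:tadish {VERB}; 7:preint {DET,ADJ}.
Position 2: DET is ruled out by rule 4; that leaves NOUN.
Position 7: ADJ is ruled out by rule 1; that leaves DET.
Position 1: ADJ is ruled out by rule 1; that leaves DET.
Position 3: VERB is ruled out by rule 2; that leaves ADJ.
Position 4: VERB is ruled out by rule 2; that leaves ADJ.
The unique satisfying tagging is: DET NOUN ADJ ADJ VERB VERB DET.
Rule-by-rule: rule 1 satisfied; rule 2 satisfied; rule 3 satisfied; rule 4 satisfied.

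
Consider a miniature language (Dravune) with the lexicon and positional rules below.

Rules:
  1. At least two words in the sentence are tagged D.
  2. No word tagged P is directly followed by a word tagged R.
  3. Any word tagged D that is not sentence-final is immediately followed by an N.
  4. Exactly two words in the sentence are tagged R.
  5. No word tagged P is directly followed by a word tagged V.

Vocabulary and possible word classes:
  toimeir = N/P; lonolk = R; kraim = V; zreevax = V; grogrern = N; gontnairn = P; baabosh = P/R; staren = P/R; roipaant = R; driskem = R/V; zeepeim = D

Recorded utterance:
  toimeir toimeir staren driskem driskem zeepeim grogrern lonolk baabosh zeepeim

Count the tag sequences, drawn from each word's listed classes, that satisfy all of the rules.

2

Candidates per position — 1:toimeir {N,P}; 2:toimeir {N,P}; 3:staren {P,R}; 4:driskem {R,V}; 5:driskem {R,V}; 6:zeepeim {D}; 7:grogrern {N}; 8:lonolk {R}; 9:baabosh {P,R}; 10:zeepeim {D}.
There are 64 candidate sequences in total.
The sequences that satisfy every rule: N N R V V D N R P D; P N R V V D N R P D.
Count = 2.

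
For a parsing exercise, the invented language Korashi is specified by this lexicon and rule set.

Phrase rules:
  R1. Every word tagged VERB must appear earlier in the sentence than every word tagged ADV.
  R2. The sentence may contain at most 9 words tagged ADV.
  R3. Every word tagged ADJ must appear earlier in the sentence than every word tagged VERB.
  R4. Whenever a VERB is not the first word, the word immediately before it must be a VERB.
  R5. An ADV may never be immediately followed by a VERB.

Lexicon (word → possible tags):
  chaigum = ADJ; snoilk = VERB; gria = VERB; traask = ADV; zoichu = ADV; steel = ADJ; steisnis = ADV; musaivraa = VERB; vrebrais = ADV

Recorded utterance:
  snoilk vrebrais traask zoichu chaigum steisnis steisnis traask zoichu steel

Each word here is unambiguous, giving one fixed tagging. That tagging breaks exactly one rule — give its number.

Fixed tagging: VERB ADV ADV ADV ADJ ADV ADV ADV ADV ADJ.
Checking each rule: R1 pass, R2 pass, R3 fail, R4 pass, R5 pass.
Only rule 3 fails.

3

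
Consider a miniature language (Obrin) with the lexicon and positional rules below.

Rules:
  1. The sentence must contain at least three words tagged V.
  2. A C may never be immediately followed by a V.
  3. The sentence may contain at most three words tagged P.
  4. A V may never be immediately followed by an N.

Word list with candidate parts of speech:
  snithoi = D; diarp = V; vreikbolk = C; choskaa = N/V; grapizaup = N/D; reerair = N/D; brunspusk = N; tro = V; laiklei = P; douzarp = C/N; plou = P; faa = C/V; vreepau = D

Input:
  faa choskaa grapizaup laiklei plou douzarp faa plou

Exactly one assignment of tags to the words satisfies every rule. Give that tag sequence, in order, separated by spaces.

Candidates per position — 1:faa {C,V}; 2:choskaa {N,V}; 3:grapizaup {N,D}; 4:laiklei {P}; 5:plou {P}; 6:douzarp {C,N}; 7:faa {C,V}; 8:plou {P}.
If word 1 were C, no tagging could satisfy rule 1; so word 1 is V.
If word 2 were N, no tagging could satisfy rule 1; so word 2 is V.
If word 3 were N, no tagging could satisfy rule 4; so word 3 is D.
If word 7 were C, no tagging could satisfy rule 1; so word 7 is V.
If word 6 were C, no tagging could satisfy rule 2; so word 6 is N.
The unique satisfying tagging is: V V D P P N V P.
Verifying each rule — rule 1 satisfied; rule 2 satisfied; rule 3 satisfied; rule 4 satisfied.

V V D P P N V P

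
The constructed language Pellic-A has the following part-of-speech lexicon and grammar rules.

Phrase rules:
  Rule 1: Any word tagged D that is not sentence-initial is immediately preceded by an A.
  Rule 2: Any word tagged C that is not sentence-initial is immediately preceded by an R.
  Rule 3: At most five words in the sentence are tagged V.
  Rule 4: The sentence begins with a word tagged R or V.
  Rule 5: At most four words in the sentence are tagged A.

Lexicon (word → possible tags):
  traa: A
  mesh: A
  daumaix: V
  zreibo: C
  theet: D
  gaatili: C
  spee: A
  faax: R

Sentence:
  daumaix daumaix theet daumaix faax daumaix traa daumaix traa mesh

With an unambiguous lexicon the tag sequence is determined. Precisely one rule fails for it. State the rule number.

Fixed tagging: V V D V R V A V A A.
Rule check: R1 violated, R2 holds, R3 holds, R4 holds, R5 holds.
Only rule 1 fails.

1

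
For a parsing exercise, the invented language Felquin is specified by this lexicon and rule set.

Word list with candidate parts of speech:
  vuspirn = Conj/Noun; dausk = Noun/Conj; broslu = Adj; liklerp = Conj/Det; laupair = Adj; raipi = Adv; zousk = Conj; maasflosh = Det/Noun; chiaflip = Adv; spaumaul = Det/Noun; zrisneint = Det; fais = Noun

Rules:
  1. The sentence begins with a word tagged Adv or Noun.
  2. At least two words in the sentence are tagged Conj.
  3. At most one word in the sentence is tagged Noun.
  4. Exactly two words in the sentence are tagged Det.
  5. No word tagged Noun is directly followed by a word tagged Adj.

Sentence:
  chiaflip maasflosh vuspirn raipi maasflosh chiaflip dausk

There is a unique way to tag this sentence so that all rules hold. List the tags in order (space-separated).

Candidates per position — 1:chiaflip {Adv}; 2:maasflosh {Det,Noun}; 3:vuspirn {Conj,Noun}; 4:raipi {Adv}; 5:maasflosh {Det,Noun}; 6:chiaflip {Adv}; 7:dausk {Noun,Conj}.
If word 2 were Noun, no tagging could satisfy rule 4; so word 2 is Det.
If word 3 were Noun, no tagging could satisfy rule 2; so word 3 is Conj.
If word 5 were Noun, no tagging could satisfy rule 4; so word 5 is Det.
If word 7 were Noun, no tagging could satisfy rule 2; so word 7 is Conj.
The only consistent sequence is: Adv Det Conj Adv Det Adv Conj.
Verifying each rule — rule 1 ✓; rule 2 ✓; rule 3 ✓; rule 4 ✓; rule 5 ✓.

Adv Det Conj Adv Det Adv Conj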